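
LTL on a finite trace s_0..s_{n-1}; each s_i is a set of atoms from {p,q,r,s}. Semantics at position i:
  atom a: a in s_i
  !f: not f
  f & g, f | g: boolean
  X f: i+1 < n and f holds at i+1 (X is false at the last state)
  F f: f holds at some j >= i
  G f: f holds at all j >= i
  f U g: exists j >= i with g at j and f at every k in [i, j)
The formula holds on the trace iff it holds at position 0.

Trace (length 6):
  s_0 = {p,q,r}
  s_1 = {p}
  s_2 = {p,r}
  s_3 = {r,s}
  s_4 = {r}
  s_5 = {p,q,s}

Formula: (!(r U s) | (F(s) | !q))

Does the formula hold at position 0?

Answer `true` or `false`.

Answer: true

Derivation:
s_0={p,q,r}: (!(r U s) | (F(s) | !q))=True !(r U s)=True (r U s)=False r=True s=False (F(s) | !q)=True F(s)=True !q=False q=True
s_1={p}: (!(r U s) | (F(s) | !q))=True !(r U s)=True (r U s)=False r=False s=False (F(s) | !q)=True F(s)=True !q=True q=False
s_2={p,r}: (!(r U s) | (F(s) | !q))=True !(r U s)=False (r U s)=True r=True s=False (F(s) | !q)=True F(s)=True !q=True q=False
s_3={r,s}: (!(r U s) | (F(s) | !q))=True !(r U s)=False (r U s)=True r=True s=True (F(s) | !q)=True F(s)=True !q=True q=False
s_4={r}: (!(r U s) | (F(s) | !q))=True !(r U s)=False (r U s)=True r=True s=False (F(s) | !q)=True F(s)=True !q=True q=False
s_5={p,q,s}: (!(r U s) | (F(s) | !q))=True !(r U s)=False (r U s)=True r=False s=True (F(s) | !q)=True F(s)=True !q=False q=True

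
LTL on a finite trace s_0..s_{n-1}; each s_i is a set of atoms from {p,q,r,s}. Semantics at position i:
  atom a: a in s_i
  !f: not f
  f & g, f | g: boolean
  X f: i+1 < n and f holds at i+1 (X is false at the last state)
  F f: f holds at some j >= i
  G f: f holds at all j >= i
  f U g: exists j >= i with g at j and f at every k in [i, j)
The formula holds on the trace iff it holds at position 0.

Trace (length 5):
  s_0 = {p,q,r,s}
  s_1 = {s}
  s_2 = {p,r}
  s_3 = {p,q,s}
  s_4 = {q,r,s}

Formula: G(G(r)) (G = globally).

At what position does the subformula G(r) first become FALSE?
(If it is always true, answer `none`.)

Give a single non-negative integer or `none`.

Answer: 0

Derivation:
s_0={p,q,r,s}: G(r)=False r=True
s_1={s}: G(r)=False r=False
s_2={p,r}: G(r)=False r=True
s_3={p,q,s}: G(r)=False r=False
s_4={q,r,s}: G(r)=True r=True
G(G(r)) holds globally = False
First violation at position 0.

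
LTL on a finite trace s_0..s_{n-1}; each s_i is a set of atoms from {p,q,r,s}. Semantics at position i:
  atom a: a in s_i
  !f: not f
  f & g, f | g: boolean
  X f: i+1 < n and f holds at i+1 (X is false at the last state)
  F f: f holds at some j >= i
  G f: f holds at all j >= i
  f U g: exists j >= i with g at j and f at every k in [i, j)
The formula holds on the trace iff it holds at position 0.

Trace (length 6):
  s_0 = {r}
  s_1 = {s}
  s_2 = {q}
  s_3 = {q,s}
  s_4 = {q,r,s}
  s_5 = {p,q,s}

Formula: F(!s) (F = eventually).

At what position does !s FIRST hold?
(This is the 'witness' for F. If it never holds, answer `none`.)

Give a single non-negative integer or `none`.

s_0={r}: !s=True s=False
s_1={s}: !s=False s=True
s_2={q}: !s=True s=False
s_3={q,s}: !s=False s=True
s_4={q,r,s}: !s=False s=True
s_5={p,q,s}: !s=False s=True
F(!s) holds; first witness at position 0.

Answer: 0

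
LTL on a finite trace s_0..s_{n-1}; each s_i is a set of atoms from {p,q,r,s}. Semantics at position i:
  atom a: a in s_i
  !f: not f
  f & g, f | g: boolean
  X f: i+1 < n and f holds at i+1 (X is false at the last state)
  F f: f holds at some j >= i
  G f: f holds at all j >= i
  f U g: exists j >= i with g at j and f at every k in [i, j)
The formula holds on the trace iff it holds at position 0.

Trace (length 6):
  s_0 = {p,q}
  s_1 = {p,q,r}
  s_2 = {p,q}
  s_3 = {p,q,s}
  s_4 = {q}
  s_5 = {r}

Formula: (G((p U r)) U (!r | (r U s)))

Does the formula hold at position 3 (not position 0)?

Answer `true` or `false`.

s_0={p,q}: (G((p U r)) U (!r | (r U s)))=True G((p U r))=False (p U r)=True p=True r=False (!r | (r U s))=True !r=True (r U s)=False s=False
s_1={p,q,r}: (G((p U r)) U (!r | (r U s)))=False G((p U r))=False (p U r)=True p=True r=True (!r | (r U s))=False !r=False (r U s)=False s=False
s_2={p,q}: (G((p U r)) U (!r | (r U s)))=True G((p U r))=False (p U r)=False p=True r=False (!r | (r U s))=True !r=True (r U s)=False s=False
s_3={p,q,s}: (G((p U r)) U (!r | (r U s)))=True G((p U r))=False (p U r)=False p=True r=False (!r | (r U s))=True !r=True (r U s)=True s=True
s_4={q}: (G((p U r)) U (!r | (r U s)))=True G((p U r))=False (p U r)=False p=False r=False (!r | (r U s))=True !r=True (r U s)=False s=False
s_5={r}: (G((p U r)) U (!r | (r U s)))=False G((p U r))=True (p U r)=True p=False r=True (!r | (r U s))=False !r=False (r U s)=False s=False
Evaluating at position 3: result = True

Answer: true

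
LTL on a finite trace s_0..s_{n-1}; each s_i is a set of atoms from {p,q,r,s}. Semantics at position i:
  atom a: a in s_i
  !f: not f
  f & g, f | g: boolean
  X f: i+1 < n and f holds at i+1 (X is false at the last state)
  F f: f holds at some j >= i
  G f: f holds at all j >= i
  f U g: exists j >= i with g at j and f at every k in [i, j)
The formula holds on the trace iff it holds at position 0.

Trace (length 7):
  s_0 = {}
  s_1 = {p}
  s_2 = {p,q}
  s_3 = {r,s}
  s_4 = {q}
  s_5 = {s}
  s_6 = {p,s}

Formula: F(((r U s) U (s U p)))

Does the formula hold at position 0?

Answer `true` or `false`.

s_0={}: F(((r U s) U (s U p)))=True ((r U s) U (s U p))=False (r U s)=False r=False s=False (s U p)=False p=False
s_1={p}: F(((r U s) U (s U p)))=True ((r U s) U (s U p))=True (r U s)=False r=False s=False (s U p)=True p=True
s_2={p,q}: F(((r U s) U (s U p)))=True ((r U s) U (s U p))=True (r U s)=False r=False s=False (s U p)=True p=True
s_3={r,s}: F(((r U s) U (s U p)))=True ((r U s) U (s U p))=False (r U s)=True r=True s=True (s U p)=False p=False
s_4={q}: F(((r U s) U (s U p)))=True ((r U s) U (s U p))=False (r U s)=False r=False s=False (s U p)=False p=False
s_5={s}: F(((r U s) U (s U p)))=True ((r U s) U (s U p))=True (r U s)=True r=False s=True (s U p)=True p=False
s_6={p,s}: F(((r U s) U (s U p)))=True ((r U s) U (s U p))=True (r U s)=True r=False s=True (s U p)=True p=True

Answer: true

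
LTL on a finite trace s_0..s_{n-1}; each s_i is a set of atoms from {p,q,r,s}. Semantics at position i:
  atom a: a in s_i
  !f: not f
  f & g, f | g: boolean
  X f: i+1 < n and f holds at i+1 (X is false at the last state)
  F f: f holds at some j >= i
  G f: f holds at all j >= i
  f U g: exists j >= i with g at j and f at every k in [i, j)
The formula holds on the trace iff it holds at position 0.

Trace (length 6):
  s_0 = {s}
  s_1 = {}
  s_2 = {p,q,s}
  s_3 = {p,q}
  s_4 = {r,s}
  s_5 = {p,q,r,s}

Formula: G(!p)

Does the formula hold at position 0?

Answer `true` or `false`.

Answer: false

Derivation:
s_0={s}: G(!p)=False !p=True p=False
s_1={}: G(!p)=False !p=True p=False
s_2={p,q,s}: G(!p)=False !p=False p=True
s_3={p,q}: G(!p)=False !p=False p=True
s_4={r,s}: G(!p)=False !p=True p=False
s_5={p,q,r,s}: G(!p)=False !p=False p=True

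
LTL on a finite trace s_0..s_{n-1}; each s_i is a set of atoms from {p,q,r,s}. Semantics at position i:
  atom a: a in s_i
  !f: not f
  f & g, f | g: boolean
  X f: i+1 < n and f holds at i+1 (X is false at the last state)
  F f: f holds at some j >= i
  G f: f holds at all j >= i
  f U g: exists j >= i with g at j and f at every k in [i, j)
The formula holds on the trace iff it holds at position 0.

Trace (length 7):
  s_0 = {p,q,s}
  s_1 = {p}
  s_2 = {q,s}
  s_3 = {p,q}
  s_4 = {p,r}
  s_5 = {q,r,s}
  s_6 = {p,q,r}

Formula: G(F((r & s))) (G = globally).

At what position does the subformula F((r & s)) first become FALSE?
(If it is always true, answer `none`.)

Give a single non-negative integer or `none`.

Answer: 6

Derivation:
s_0={p,q,s}: F((r & s))=True (r & s)=False r=False s=True
s_1={p}: F((r & s))=True (r & s)=False r=False s=False
s_2={q,s}: F((r & s))=True (r & s)=False r=False s=True
s_3={p,q}: F((r & s))=True (r & s)=False r=False s=False
s_4={p,r}: F((r & s))=True (r & s)=False r=True s=False
s_5={q,r,s}: F((r & s))=True (r & s)=True r=True s=True
s_6={p,q,r}: F((r & s))=False (r & s)=False r=True s=False
G(F((r & s))) holds globally = False
First violation at position 6.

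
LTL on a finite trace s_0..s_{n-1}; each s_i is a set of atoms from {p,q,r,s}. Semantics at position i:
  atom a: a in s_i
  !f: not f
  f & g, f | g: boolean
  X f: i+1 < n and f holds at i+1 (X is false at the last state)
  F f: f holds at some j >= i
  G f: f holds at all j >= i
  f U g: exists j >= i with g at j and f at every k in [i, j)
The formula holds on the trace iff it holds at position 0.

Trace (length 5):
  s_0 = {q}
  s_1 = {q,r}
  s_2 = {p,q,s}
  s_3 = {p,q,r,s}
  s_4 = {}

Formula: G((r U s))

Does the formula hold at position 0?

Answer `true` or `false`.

s_0={q}: G((r U s))=False (r U s)=False r=False s=False
s_1={q,r}: G((r U s))=False (r U s)=True r=True s=False
s_2={p,q,s}: G((r U s))=False (r U s)=True r=False s=True
s_3={p,q,r,s}: G((r U s))=False (r U s)=True r=True s=True
s_4={}: G((r U s))=False (r U s)=False r=False s=False

Answer: false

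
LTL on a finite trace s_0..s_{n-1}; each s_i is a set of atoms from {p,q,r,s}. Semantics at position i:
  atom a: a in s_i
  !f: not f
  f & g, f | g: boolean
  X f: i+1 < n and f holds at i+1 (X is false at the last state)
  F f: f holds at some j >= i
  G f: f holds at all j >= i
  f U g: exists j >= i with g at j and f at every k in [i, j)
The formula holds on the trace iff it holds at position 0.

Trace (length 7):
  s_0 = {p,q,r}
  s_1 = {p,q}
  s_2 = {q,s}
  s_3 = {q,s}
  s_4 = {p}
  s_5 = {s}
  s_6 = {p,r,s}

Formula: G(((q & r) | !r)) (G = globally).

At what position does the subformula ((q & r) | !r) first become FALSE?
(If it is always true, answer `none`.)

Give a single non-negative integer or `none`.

Answer: 6

Derivation:
s_0={p,q,r}: ((q & r) | !r)=True (q & r)=True q=True r=True !r=False
s_1={p,q}: ((q & r) | !r)=True (q & r)=False q=True r=False !r=True
s_2={q,s}: ((q & r) | !r)=True (q & r)=False q=True r=False !r=True
s_3={q,s}: ((q & r) | !r)=True (q & r)=False q=True r=False !r=True
s_4={p}: ((q & r) | !r)=True (q & r)=False q=False r=False !r=True
s_5={s}: ((q & r) | !r)=True (q & r)=False q=False r=False !r=True
s_6={p,r,s}: ((q & r) | !r)=False (q & r)=False q=False r=True !r=False
G(((q & r) | !r)) holds globally = False
First violation at position 6.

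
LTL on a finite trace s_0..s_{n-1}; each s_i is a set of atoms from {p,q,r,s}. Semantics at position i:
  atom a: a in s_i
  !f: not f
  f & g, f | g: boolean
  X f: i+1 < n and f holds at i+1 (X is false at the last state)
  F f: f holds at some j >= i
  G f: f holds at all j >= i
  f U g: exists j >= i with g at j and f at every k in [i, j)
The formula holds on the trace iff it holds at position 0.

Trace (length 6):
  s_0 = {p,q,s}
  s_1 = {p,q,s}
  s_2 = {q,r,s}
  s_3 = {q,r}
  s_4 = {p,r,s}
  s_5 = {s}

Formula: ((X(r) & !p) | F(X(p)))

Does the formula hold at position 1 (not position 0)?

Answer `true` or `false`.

Answer: true

Derivation:
s_0={p,q,s}: ((X(r) & !p) | F(X(p)))=True (X(r) & !p)=False X(r)=False r=False !p=False p=True F(X(p))=True X(p)=True
s_1={p,q,s}: ((X(r) & !p) | F(X(p)))=True (X(r) & !p)=False X(r)=True r=False !p=False p=True F(X(p))=True X(p)=False
s_2={q,r,s}: ((X(r) & !p) | F(X(p)))=True (X(r) & !p)=True X(r)=True r=True !p=True p=False F(X(p))=True X(p)=False
s_3={q,r}: ((X(r) & !p) | F(X(p)))=True (X(r) & !p)=True X(r)=True r=True !p=True p=False F(X(p))=True X(p)=True
s_4={p,r,s}: ((X(r) & !p) | F(X(p)))=False (X(r) & !p)=False X(r)=False r=True !p=False p=True F(X(p))=False X(p)=False
s_5={s}: ((X(r) & !p) | F(X(p)))=False (X(r) & !p)=False X(r)=False r=False !p=True p=False F(X(p))=False X(p)=False
Evaluating at position 1: result = True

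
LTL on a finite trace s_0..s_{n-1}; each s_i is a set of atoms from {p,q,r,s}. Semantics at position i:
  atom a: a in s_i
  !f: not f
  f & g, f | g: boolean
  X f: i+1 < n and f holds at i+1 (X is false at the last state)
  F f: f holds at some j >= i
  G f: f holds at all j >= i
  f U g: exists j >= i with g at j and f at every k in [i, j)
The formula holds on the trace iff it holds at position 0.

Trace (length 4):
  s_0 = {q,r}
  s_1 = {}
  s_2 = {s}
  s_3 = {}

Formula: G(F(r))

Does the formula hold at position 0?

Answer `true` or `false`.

Answer: false

Derivation:
s_0={q,r}: G(F(r))=False F(r)=True r=True
s_1={}: G(F(r))=False F(r)=False r=False
s_2={s}: G(F(r))=False F(r)=False r=False
s_3={}: G(F(r))=False F(r)=False r=False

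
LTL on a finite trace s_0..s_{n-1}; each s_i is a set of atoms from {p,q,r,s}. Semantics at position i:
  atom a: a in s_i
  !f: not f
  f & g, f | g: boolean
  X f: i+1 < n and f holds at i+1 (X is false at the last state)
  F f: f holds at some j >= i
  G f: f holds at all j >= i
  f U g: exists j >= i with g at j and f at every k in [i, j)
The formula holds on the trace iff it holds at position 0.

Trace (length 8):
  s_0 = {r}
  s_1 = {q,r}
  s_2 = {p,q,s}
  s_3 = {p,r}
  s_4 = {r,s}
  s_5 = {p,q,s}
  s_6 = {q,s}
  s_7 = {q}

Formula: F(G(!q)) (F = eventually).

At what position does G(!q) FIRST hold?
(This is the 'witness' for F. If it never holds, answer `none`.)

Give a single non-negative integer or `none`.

Answer: none

Derivation:
s_0={r}: G(!q)=False !q=True q=False
s_1={q,r}: G(!q)=False !q=False q=True
s_2={p,q,s}: G(!q)=False !q=False q=True
s_3={p,r}: G(!q)=False !q=True q=False
s_4={r,s}: G(!q)=False !q=True q=False
s_5={p,q,s}: G(!q)=False !q=False q=True
s_6={q,s}: G(!q)=False !q=False q=True
s_7={q}: G(!q)=False !q=False q=True
F(G(!q)) does not hold (no witness exists).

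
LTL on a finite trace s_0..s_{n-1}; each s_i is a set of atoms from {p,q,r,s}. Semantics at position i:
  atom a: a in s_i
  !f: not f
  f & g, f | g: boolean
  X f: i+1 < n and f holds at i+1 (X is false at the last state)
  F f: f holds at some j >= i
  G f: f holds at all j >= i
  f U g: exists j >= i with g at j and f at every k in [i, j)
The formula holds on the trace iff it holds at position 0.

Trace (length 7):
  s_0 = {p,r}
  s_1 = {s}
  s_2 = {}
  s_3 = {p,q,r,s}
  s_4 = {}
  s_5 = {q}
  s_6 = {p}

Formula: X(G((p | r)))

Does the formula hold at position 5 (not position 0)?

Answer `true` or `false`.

Answer: true

Derivation:
s_0={p,r}: X(G((p | r)))=False G((p | r))=False (p | r)=True p=True r=True
s_1={s}: X(G((p | r)))=False G((p | r))=False (p | r)=False p=False r=False
s_2={}: X(G((p | r)))=False G((p | r))=False (p | r)=False p=False r=False
s_3={p,q,r,s}: X(G((p | r)))=False G((p | r))=False (p | r)=True p=True r=True
s_4={}: X(G((p | r)))=False G((p | r))=False (p | r)=False p=False r=False
s_5={q}: X(G((p | r)))=True G((p | r))=False (p | r)=False p=False r=False
s_6={p}: X(G((p | r)))=False G((p | r))=True (p | r)=True p=True r=False
Evaluating at position 5: result = True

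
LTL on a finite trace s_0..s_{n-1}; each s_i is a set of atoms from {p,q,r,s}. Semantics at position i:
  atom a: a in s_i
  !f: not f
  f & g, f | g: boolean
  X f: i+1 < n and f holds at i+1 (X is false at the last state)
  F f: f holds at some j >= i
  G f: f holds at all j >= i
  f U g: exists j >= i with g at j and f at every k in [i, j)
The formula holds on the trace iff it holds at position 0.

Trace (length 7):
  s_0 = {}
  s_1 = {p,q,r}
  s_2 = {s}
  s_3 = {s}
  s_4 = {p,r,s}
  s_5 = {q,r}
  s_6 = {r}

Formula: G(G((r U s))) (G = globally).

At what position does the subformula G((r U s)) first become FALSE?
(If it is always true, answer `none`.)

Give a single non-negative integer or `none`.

Answer: 0

Derivation:
s_0={}: G((r U s))=False (r U s)=False r=False s=False
s_1={p,q,r}: G((r U s))=False (r U s)=True r=True s=False
s_2={s}: G((r U s))=False (r U s)=True r=False s=True
s_3={s}: G((r U s))=False (r U s)=True r=False s=True
s_4={p,r,s}: G((r U s))=False (r U s)=True r=True s=True
s_5={q,r}: G((r U s))=False (r U s)=False r=True s=False
s_6={r}: G((r U s))=False (r U s)=False r=True s=False
G(G((r U s))) holds globally = False
First violation at position 0.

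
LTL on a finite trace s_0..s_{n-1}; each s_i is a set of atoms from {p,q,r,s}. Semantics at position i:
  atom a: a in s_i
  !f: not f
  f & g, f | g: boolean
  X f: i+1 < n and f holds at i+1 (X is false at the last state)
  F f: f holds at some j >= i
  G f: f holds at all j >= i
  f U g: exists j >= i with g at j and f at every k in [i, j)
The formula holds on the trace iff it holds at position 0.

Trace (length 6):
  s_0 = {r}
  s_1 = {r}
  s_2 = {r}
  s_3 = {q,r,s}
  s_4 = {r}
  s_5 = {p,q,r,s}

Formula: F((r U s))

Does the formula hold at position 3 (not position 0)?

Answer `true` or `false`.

s_0={r}: F((r U s))=True (r U s)=True r=True s=False
s_1={r}: F((r U s))=True (r U s)=True r=True s=False
s_2={r}: F((r U s))=True (r U s)=True r=True s=False
s_3={q,r,s}: F((r U s))=True (r U s)=True r=True s=True
s_4={r}: F((r U s))=True (r U s)=True r=True s=False
s_5={p,q,r,s}: F((r U s))=True (r U s)=True r=True s=True
Evaluating at position 3: result = True

Answer: true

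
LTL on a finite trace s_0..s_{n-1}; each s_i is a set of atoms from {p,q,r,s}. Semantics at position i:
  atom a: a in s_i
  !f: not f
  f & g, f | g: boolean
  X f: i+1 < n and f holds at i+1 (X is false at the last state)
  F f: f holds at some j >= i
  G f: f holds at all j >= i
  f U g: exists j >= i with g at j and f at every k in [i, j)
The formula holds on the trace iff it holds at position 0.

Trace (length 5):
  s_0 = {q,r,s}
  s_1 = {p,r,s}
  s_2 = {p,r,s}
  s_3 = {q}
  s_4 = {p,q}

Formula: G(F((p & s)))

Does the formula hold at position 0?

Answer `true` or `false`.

s_0={q,r,s}: G(F((p & s)))=False F((p & s))=True (p & s)=False p=False s=True
s_1={p,r,s}: G(F((p & s)))=False F((p & s))=True (p & s)=True p=True s=True
s_2={p,r,s}: G(F((p & s)))=False F((p & s))=True (p & s)=True p=True s=True
s_3={q}: G(F((p & s)))=False F((p & s))=False (p & s)=False p=False s=False
s_4={p,q}: G(F((p & s)))=False F((p & s))=False (p & s)=False p=True s=False

Answer: false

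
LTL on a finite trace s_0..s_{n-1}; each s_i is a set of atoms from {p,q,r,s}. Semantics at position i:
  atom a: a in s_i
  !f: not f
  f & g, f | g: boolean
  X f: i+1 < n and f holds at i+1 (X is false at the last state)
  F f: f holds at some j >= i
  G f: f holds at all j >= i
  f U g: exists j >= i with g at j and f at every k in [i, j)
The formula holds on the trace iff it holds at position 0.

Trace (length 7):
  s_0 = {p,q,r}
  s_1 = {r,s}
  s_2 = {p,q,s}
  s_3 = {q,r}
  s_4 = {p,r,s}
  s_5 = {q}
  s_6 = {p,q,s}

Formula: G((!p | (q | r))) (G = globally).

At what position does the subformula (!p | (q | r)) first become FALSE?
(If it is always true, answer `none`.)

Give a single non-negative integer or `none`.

Answer: none

Derivation:
s_0={p,q,r}: (!p | (q | r))=True !p=False p=True (q | r)=True q=True r=True
s_1={r,s}: (!p | (q | r))=True !p=True p=False (q | r)=True q=False r=True
s_2={p,q,s}: (!p | (q | r))=True !p=False p=True (q | r)=True q=True r=False
s_3={q,r}: (!p | (q | r))=True !p=True p=False (q | r)=True q=True r=True
s_4={p,r,s}: (!p | (q | r))=True !p=False p=True (q | r)=True q=False r=True
s_5={q}: (!p | (q | r))=True !p=True p=False (q | r)=True q=True r=False
s_6={p,q,s}: (!p | (q | r))=True !p=False p=True (q | r)=True q=True r=False
G((!p | (q | r))) holds globally = True
No violation — formula holds at every position.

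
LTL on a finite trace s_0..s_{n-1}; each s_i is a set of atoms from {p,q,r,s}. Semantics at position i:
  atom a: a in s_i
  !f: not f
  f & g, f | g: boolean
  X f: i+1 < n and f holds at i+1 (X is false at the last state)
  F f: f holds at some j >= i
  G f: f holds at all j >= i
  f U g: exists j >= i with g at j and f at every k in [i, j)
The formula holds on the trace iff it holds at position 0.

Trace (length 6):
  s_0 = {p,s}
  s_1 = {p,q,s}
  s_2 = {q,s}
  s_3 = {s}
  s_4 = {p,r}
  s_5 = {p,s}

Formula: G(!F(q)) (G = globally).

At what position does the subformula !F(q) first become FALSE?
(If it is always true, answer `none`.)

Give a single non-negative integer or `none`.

Answer: 0

Derivation:
s_0={p,s}: !F(q)=False F(q)=True q=False
s_1={p,q,s}: !F(q)=False F(q)=True q=True
s_2={q,s}: !F(q)=False F(q)=True q=True
s_3={s}: !F(q)=True F(q)=False q=False
s_4={p,r}: !F(q)=True F(q)=False q=False
s_5={p,s}: !F(q)=True F(q)=False q=False
G(!F(q)) holds globally = False
First violation at position 0.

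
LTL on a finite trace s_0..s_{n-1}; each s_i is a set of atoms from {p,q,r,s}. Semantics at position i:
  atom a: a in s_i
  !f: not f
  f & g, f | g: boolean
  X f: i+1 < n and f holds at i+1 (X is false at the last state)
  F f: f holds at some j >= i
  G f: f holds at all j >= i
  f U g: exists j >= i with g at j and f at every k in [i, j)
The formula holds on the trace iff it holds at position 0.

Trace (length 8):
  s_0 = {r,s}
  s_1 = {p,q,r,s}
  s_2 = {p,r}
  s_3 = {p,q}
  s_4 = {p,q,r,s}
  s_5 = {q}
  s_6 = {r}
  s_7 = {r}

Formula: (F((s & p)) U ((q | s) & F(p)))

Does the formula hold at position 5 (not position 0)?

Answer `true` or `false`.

s_0={r,s}: (F((s & p)) U ((q | s) & F(p)))=True F((s & p))=True (s & p)=False s=True p=False ((q | s) & F(p))=True (q | s)=True q=False F(p)=True
s_1={p,q,r,s}: (F((s & p)) U ((q | s) & F(p)))=True F((s & p))=True (s & p)=True s=True p=True ((q | s) & F(p))=True (q | s)=True q=True F(p)=True
s_2={p,r}: (F((s & p)) U ((q | s) & F(p)))=True F((s & p))=True (s & p)=False s=False p=True ((q | s) & F(p))=False (q | s)=False q=False F(p)=True
s_3={p,q}: (F((s & p)) U ((q | s) & F(p)))=True F((s & p))=True (s & p)=False s=False p=True ((q | s) & F(p))=True (q | s)=True q=True F(p)=True
s_4={p,q,r,s}: (F((s & p)) U ((q | s) & F(p)))=True F((s & p))=True (s & p)=True s=True p=True ((q | s) & F(p))=True (q | s)=True q=True F(p)=True
s_5={q}: (F((s & p)) U ((q | s) & F(p)))=False F((s & p))=False (s & p)=False s=False p=False ((q | s) & F(p))=False (q | s)=True q=True F(p)=False
s_6={r}: (F((s & p)) U ((q | s) & F(p)))=False F((s & p))=False (s & p)=False s=False p=False ((q | s) & F(p))=False (q | s)=False q=False F(p)=False
s_7={r}: (F((s & p)) U ((q | s) & F(p)))=False F((s & p))=False (s & p)=False s=False p=False ((q | s) & F(p))=False (q | s)=False q=False F(p)=False
Evaluating at position 5: result = False

Answer: false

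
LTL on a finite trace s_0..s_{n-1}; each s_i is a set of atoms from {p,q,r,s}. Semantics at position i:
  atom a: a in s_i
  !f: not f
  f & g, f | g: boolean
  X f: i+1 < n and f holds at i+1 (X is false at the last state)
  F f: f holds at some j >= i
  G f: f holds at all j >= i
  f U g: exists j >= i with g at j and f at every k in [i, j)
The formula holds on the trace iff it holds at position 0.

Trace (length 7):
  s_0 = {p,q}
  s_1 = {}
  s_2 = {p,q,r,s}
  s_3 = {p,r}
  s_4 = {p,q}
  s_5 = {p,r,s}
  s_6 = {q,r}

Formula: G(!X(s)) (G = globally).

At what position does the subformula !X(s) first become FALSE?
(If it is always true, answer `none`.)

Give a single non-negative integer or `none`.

s_0={p,q}: !X(s)=True X(s)=False s=False
s_1={}: !X(s)=False X(s)=True s=False
s_2={p,q,r,s}: !X(s)=True X(s)=False s=True
s_3={p,r}: !X(s)=True X(s)=False s=False
s_4={p,q}: !X(s)=False X(s)=True s=False
s_5={p,r,s}: !X(s)=True X(s)=False s=True
s_6={q,r}: !X(s)=True X(s)=False s=False
G(!X(s)) holds globally = False
First violation at position 1.

Answer: 1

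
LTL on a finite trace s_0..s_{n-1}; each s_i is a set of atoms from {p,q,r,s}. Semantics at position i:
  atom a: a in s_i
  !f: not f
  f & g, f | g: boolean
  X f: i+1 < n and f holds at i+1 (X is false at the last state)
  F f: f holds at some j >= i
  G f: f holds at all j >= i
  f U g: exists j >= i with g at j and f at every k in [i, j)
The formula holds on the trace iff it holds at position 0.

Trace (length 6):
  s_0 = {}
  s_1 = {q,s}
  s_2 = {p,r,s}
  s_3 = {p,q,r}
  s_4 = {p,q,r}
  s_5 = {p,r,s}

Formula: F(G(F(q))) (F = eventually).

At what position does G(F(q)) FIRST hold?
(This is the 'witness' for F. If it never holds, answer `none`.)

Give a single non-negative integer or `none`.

Answer: none

Derivation:
s_0={}: G(F(q))=False F(q)=True q=False
s_1={q,s}: G(F(q))=False F(q)=True q=True
s_2={p,r,s}: G(F(q))=False F(q)=True q=False
s_3={p,q,r}: G(F(q))=False F(q)=True q=True
s_4={p,q,r}: G(F(q))=False F(q)=True q=True
s_5={p,r,s}: G(F(q))=False F(q)=False q=False
F(G(F(q))) does not hold (no witness exists).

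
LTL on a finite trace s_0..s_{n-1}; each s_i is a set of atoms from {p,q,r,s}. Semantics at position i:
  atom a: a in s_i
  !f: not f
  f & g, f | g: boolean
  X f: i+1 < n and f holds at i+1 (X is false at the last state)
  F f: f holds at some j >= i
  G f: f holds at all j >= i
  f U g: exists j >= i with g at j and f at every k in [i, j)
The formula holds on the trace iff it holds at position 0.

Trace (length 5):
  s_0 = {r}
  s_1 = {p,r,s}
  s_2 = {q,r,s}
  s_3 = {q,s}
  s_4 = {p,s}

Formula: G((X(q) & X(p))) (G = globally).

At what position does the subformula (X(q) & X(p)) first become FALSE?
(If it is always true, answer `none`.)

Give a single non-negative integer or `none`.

s_0={r}: (X(q) & X(p))=False X(q)=False q=False X(p)=True p=False
s_1={p,r,s}: (X(q) & X(p))=False X(q)=True q=False X(p)=False p=True
s_2={q,r,s}: (X(q) & X(p))=False X(q)=True q=True X(p)=False p=False
s_3={q,s}: (X(q) & X(p))=False X(q)=False q=True X(p)=True p=False
s_4={p,s}: (X(q) & X(p))=False X(q)=False q=False X(p)=False p=True
G((X(q) & X(p))) holds globally = False
First violation at position 0.

Answer: 0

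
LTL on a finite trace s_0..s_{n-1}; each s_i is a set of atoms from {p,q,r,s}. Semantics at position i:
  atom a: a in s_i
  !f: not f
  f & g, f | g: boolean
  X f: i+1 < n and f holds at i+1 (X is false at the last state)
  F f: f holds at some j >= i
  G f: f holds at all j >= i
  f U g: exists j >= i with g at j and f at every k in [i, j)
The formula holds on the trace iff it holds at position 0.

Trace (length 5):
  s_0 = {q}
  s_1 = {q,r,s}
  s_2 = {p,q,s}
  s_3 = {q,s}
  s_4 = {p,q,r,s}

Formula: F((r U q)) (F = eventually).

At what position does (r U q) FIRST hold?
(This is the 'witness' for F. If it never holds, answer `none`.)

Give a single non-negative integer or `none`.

Answer: 0

Derivation:
s_0={q}: (r U q)=True r=False q=True
s_1={q,r,s}: (r U q)=True r=True q=True
s_2={p,q,s}: (r U q)=True r=False q=True
s_3={q,s}: (r U q)=True r=False q=True
s_4={p,q,r,s}: (r U q)=True r=True q=True
F((r U q)) holds; first witness at position 0.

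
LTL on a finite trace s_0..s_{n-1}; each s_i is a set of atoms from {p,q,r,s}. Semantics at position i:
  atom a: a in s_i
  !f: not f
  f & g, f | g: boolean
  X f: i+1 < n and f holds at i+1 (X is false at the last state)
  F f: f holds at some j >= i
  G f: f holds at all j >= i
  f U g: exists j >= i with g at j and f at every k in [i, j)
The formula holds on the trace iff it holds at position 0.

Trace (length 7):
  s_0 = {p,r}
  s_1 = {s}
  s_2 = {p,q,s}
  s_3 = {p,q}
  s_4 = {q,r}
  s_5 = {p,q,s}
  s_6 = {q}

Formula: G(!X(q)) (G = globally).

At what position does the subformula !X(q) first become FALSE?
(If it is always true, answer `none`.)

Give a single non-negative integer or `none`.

Answer: 1

Derivation:
s_0={p,r}: !X(q)=True X(q)=False q=False
s_1={s}: !X(q)=False X(q)=True q=False
s_2={p,q,s}: !X(q)=False X(q)=True q=True
s_3={p,q}: !X(q)=False X(q)=True q=True
s_4={q,r}: !X(q)=False X(q)=True q=True
s_5={p,q,s}: !X(q)=False X(q)=True q=True
s_6={q}: !X(q)=True X(q)=False q=True
G(!X(q)) holds globally = False
First violation at position 1.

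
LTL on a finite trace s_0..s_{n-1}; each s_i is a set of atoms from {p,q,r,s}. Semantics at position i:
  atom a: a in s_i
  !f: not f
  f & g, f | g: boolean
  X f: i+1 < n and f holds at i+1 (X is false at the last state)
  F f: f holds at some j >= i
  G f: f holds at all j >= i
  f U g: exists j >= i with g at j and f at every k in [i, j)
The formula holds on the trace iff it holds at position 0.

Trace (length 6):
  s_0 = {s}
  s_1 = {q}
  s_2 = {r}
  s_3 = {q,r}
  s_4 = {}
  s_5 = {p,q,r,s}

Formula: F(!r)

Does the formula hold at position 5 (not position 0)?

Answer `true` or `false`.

s_0={s}: F(!r)=True !r=True r=False
s_1={q}: F(!r)=True !r=True r=False
s_2={r}: F(!r)=True !r=False r=True
s_3={q,r}: F(!r)=True !r=False r=True
s_4={}: F(!r)=True !r=True r=False
s_5={p,q,r,s}: F(!r)=False !r=False r=True
Evaluating at position 5: result = False

Answer: false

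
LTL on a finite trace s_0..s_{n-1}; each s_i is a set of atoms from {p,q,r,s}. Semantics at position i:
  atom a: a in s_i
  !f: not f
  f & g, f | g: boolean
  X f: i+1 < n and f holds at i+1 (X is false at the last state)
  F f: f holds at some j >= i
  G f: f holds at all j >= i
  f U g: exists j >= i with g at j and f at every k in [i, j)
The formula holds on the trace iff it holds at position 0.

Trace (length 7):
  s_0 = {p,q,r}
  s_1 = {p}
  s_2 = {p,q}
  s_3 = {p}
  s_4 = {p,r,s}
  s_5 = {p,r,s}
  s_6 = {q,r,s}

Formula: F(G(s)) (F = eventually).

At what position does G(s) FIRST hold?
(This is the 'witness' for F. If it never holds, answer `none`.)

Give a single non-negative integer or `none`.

s_0={p,q,r}: G(s)=False s=False
s_1={p}: G(s)=False s=False
s_2={p,q}: G(s)=False s=False
s_3={p}: G(s)=False s=False
s_4={p,r,s}: G(s)=True s=True
s_5={p,r,s}: G(s)=True s=True
s_6={q,r,s}: G(s)=True s=True
F(G(s)) holds; first witness at position 4.

Answer: 4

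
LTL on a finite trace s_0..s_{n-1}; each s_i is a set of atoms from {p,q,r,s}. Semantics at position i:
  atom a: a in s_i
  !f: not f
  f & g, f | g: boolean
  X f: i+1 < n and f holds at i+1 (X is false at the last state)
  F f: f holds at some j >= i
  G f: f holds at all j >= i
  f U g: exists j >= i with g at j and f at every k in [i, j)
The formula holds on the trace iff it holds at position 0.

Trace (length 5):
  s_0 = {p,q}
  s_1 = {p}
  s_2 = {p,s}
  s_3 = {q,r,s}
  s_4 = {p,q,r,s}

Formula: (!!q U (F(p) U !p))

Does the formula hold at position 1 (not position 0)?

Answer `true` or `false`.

Answer: true

Derivation:
s_0={p,q}: (!!q U (F(p) U !p))=True !!q=True !q=False q=True (F(p) U !p)=True F(p)=True p=True !p=False
s_1={p}: (!!q U (F(p) U !p))=True !!q=False !q=True q=False (F(p) U !p)=True F(p)=True p=True !p=False
s_2={p,s}: (!!q U (F(p) U !p))=True !!q=False !q=True q=False (F(p) U !p)=True F(p)=True p=True !p=False
s_3={q,r,s}: (!!q U (F(p) U !p))=True !!q=True !q=False q=True (F(p) U !p)=True F(p)=True p=False !p=True
s_4={p,q,r,s}: (!!q U (F(p) U !p))=False !!q=True !q=False q=True (F(p) U !p)=False F(p)=True p=True !p=False
Evaluating at position 1: result = True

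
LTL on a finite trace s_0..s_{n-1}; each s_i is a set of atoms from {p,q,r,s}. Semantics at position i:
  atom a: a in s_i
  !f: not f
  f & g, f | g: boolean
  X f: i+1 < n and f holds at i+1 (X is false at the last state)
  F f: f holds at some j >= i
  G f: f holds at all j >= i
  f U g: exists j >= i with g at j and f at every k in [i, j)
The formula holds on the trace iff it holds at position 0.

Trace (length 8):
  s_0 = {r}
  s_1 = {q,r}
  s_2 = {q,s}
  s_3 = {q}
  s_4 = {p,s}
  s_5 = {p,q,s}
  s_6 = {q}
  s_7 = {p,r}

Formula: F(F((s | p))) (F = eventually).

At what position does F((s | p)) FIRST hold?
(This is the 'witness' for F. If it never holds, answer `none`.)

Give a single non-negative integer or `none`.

Answer: 0

Derivation:
s_0={r}: F((s | p))=True (s | p)=False s=False p=False
s_1={q,r}: F((s | p))=True (s | p)=False s=False p=False
s_2={q,s}: F((s | p))=True (s | p)=True s=True p=False
s_3={q}: F((s | p))=True (s | p)=False s=False p=False
s_4={p,s}: F((s | p))=True (s | p)=True s=True p=True
s_5={p,q,s}: F((s | p))=True (s | p)=True s=True p=True
s_6={q}: F((s | p))=True (s | p)=False s=False p=False
s_7={p,r}: F((s | p))=True (s | p)=True s=False p=True
F(F((s | p))) holds; first witness at position 0.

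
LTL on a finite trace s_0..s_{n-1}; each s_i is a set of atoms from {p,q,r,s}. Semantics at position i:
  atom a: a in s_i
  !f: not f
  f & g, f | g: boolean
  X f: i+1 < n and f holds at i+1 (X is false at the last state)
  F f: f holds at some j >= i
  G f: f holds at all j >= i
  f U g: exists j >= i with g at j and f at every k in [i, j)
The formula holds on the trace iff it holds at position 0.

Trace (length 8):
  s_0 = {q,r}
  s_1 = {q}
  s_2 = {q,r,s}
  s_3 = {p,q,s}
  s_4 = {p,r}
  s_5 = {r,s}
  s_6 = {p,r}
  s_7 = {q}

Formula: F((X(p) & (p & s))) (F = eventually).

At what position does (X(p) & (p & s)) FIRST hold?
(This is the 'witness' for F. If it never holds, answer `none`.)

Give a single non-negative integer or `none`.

Answer: 3

Derivation:
s_0={q,r}: (X(p) & (p & s))=False X(p)=False p=False (p & s)=False s=False
s_1={q}: (X(p) & (p & s))=False X(p)=False p=False (p & s)=False s=False
s_2={q,r,s}: (X(p) & (p & s))=False X(p)=True p=False (p & s)=False s=True
s_3={p,q,s}: (X(p) & (p & s))=True X(p)=True p=True (p & s)=True s=True
s_4={p,r}: (X(p) & (p & s))=False X(p)=False p=True (p & s)=False s=False
s_5={r,s}: (X(p) & (p & s))=False X(p)=True p=False (p & s)=False s=True
s_6={p,r}: (X(p) & (p & s))=False X(p)=False p=True (p & s)=False s=False
s_7={q}: (X(p) & (p & s))=False X(p)=False p=False (p & s)=False s=False
F((X(p) & (p & s))) holds; first witness at position 3.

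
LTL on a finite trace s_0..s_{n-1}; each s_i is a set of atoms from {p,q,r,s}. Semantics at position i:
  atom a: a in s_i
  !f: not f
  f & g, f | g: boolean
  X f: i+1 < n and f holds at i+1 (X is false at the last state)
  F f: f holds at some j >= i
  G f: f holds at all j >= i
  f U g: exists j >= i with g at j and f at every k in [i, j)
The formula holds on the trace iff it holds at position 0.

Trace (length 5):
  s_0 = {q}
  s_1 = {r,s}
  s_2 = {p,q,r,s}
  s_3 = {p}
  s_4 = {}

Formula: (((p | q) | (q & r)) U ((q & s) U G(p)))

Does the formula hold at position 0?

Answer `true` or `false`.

Answer: false

Derivation:
s_0={q}: (((p | q) | (q & r)) U ((q & s) U G(p)))=False ((p | q) | (q & r))=True (p | q)=True p=False q=True (q & r)=False r=False ((q & s) U G(p))=False (q & s)=False s=False G(p)=False
s_1={r,s}: (((p | q) | (q & r)) U ((q & s) U G(p)))=False ((p | q) | (q & r))=False (p | q)=False p=False q=False (q & r)=False r=True ((q & s) U G(p))=False (q & s)=False s=True G(p)=False
s_2={p,q,r,s}: (((p | q) | (q & r)) U ((q & s) U G(p)))=False ((p | q) | (q & r))=True (p | q)=True p=True q=True (q & r)=True r=True ((q & s) U G(p))=False (q & s)=True s=True G(p)=False
s_3={p}: (((p | q) | (q & r)) U ((q & s) U G(p)))=False ((p | q) | (q & r))=True (p | q)=True p=True q=False (q & r)=False r=False ((q & s) U G(p))=False (q & s)=False s=False G(p)=False
s_4={}: (((p | q) | (q & r)) U ((q & s) U G(p)))=False ((p | q) | (q & r))=False (p | q)=False p=False q=False (q & r)=False r=False ((q & s) U G(p))=False (q & s)=False s=False G(p)=False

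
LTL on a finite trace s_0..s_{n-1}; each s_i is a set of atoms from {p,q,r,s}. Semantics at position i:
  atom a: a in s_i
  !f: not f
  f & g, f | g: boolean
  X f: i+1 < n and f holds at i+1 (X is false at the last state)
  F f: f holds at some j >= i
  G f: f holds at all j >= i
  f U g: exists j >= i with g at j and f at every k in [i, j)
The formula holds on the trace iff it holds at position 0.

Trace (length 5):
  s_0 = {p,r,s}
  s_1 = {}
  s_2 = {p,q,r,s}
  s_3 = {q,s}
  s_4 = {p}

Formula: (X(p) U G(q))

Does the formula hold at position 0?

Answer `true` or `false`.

Answer: false

Derivation:
s_0={p,r,s}: (X(p) U G(q))=False X(p)=False p=True G(q)=False q=False
s_1={}: (X(p) U G(q))=False X(p)=True p=False G(q)=False q=False
s_2={p,q,r,s}: (X(p) U G(q))=False X(p)=False p=True G(q)=False q=True
s_3={q,s}: (X(p) U G(q))=False X(p)=True p=False G(q)=False q=True
s_4={p}: (X(p) U G(q))=False X(p)=False p=True G(q)=False q=False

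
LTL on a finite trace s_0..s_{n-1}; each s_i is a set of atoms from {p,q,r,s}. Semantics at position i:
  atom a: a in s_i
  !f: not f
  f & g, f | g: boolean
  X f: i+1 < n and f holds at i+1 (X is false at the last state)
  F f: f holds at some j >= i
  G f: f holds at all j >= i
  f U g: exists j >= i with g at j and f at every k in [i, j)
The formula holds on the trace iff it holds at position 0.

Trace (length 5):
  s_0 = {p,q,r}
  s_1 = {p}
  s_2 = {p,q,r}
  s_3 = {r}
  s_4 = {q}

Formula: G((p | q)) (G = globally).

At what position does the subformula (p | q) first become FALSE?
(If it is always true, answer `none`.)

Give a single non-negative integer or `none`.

Answer: 3

Derivation:
s_0={p,q,r}: (p | q)=True p=True q=True
s_1={p}: (p | q)=True p=True q=False
s_2={p,q,r}: (p | q)=True p=True q=True
s_3={r}: (p | q)=False p=False q=False
s_4={q}: (p | q)=True p=False q=True
G((p | q)) holds globally = False
First violation at position 3.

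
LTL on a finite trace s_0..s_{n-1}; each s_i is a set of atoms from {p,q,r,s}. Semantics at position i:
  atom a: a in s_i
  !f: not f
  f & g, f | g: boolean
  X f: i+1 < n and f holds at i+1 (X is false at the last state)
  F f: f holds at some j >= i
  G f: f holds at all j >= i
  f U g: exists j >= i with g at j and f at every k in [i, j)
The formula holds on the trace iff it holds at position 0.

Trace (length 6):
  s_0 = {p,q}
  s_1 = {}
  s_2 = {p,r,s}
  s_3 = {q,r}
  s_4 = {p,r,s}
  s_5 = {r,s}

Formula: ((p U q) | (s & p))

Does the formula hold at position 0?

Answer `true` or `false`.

s_0={p,q}: ((p U q) | (s & p))=True (p U q)=True p=True q=True (s & p)=False s=False
s_1={}: ((p U q) | (s & p))=False (p U q)=False p=False q=False (s & p)=False s=False
s_2={p,r,s}: ((p U q) | (s & p))=True (p U q)=True p=True q=False (s & p)=True s=True
s_3={q,r}: ((p U q) | (s & p))=True (p U q)=True p=False q=True (s & p)=False s=False
s_4={p,r,s}: ((p U q) | (s & p))=True (p U q)=False p=True q=False (s & p)=True s=True
s_5={r,s}: ((p U q) | (s & p))=False (p U q)=False p=False q=False (s & p)=False s=True

Answer: true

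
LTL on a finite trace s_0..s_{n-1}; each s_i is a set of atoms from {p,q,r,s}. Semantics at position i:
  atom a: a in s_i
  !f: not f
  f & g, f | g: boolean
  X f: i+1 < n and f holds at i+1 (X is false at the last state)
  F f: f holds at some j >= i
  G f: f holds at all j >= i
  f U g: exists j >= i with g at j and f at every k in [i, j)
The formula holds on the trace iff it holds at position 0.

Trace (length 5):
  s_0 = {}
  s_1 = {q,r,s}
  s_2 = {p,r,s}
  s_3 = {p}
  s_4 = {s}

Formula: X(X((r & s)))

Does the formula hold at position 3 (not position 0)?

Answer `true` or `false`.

Answer: false

Derivation:
s_0={}: X(X((r & s)))=True X((r & s))=True (r & s)=False r=False s=False
s_1={q,r,s}: X(X((r & s)))=False X((r & s))=True (r & s)=True r=True s=True
s_2={p,r,s}: X(X((r & s)))=False X((r & s))=False (r & s)=True r=True s=True
s_3={p}: X(X((r & s)))=False X((r & s))=False (r & s)=False r=False s=False
s_4={s}: X(X((r & s)))=False X((r & s))=False (r & s)=False r=False s=True
Evaluating at position 3: result = False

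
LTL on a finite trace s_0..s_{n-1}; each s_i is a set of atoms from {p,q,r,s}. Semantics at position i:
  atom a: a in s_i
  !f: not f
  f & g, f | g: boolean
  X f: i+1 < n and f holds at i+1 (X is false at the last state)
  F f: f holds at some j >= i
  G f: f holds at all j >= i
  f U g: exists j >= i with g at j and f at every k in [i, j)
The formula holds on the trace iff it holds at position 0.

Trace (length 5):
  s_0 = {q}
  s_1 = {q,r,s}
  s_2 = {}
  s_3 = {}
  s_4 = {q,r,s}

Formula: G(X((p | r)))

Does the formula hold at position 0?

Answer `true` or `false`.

s_0={q}: G(X((p | r)))=False X((p | r))=True (p | r)=False p=False r=False
s_1={q,r,s}: G(X((p | r)))=False X((p | r))=False (p | r)=True p=False r=True
s_2={}: G(X((p | r)))=False X((p | r))=False (p | r)=False p=False r=False
s_3={}: G(X((p | r)))=False X((p | r))=True (p | r)=False p=False r=False
s_4={q,r,s}: G(X((p | r)))=False X((p | r))=False (p | r)=True p=False r=True

Answer: false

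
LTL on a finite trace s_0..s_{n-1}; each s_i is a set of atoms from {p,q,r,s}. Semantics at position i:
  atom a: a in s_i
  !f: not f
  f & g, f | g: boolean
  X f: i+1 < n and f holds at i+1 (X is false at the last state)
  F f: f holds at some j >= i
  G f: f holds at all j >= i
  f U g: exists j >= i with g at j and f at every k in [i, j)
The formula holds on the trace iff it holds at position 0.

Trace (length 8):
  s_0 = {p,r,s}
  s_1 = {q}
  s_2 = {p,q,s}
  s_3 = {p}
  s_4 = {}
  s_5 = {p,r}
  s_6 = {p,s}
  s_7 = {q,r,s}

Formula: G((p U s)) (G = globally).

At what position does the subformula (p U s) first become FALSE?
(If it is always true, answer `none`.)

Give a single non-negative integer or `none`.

s_0={p,r,s}: (p U s)=True p=True s=True
s_1={q}: (p U s)=False p=False s=False
s_2={p,q,s}: (p U s)=True p=True s=True
s_3={p}: (p U s)=False p=True s=False
s_4={}: (p U s)=False p=False s=False
s_5={p,r}: (p U s)=True p=True s=False
s_6={p,s}: (p U s)=True p=True s=True
s_7={q,r,s}: (p U s)=True p=False s=True
G((p U s)) holds globally = False
First violation at position 1.

Answer: 1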